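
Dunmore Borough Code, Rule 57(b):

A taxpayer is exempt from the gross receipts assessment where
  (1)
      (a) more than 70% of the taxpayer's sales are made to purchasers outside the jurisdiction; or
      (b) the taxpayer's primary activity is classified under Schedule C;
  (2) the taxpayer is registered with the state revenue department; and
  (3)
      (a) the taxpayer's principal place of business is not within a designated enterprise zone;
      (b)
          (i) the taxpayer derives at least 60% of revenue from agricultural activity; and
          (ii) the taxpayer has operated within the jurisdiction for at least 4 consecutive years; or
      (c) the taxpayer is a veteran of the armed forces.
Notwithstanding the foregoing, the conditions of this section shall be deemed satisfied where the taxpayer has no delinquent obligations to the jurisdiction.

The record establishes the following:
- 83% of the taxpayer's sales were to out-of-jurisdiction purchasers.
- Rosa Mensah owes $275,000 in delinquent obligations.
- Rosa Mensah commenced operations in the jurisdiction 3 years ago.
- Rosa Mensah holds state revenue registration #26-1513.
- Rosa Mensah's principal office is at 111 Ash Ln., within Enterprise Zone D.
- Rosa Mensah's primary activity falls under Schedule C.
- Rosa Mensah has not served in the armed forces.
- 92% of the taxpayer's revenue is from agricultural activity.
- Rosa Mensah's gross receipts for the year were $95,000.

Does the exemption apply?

No — not exempt.

(a) >70% out-of-jur. sales — holds.
(b) Schedule C activity — holds.
(1): T OR T → true.
(2) state-registered — met.
(a) not (in enterprise zone) — not satisfied.
(i) ≥60% agricultural — holds.
(ii) ≥ 4 yrs in jurisdiction — not met.
(b) = T AND F = false.
(c) veteran — not met.
(3) = F OR F OR F = false.
Overall: T AND T AND F → false.
Exception (no delinquency) — not satisfied.
Result: main false OR exception false → false.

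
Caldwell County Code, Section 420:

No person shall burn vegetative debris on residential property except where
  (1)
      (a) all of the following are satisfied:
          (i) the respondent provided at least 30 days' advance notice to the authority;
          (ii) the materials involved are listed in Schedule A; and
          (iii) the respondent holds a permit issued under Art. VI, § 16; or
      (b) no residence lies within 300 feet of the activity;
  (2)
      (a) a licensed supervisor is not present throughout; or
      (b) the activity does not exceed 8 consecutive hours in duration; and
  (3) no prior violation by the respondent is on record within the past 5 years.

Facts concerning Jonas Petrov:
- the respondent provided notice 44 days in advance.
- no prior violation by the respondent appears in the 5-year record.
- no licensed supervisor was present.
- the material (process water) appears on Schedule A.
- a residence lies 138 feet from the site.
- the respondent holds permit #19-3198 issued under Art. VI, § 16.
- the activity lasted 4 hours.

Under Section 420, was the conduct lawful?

(i) ≥30 days' notice — met.
(ii) Schedule A material — holds.
(iii) holds permit — holds.
So (a) is satisfied (T AND T AND T).
(b) no residence in 300 ft — not met.
(1): T OR F → true.
(a) not (supervisor present) — met.
(b) ≤ 8 hrs duration — met.
(2): T OR T → true.
(3) no prior violation — met.
So Overall is satisfied (T AND T AND T).

Yes — lawful.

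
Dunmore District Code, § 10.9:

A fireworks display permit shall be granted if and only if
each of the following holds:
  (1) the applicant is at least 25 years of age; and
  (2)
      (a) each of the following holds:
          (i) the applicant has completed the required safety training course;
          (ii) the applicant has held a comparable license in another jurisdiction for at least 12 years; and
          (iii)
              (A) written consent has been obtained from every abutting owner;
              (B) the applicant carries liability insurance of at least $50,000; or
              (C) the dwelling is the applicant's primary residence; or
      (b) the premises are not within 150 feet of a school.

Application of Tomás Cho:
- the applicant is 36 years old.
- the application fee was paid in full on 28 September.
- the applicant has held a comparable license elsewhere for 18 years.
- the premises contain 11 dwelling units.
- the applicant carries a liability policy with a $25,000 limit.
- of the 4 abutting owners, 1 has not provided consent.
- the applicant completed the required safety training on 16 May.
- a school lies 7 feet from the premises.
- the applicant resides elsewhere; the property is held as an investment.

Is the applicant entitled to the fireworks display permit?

(1) age ≥ 25 — met.
(i) safety training — holds.
(ii) prior license ≥ 12 yr — holds.
(A) all abutters consent — fails.
(B) insurance ≥ $50,000 — fails.
(C) primary residence — not satisfied.
So (iii) is not satisfied (F OR F OR F).
So (a) is not satisfied (T AND T AND F).
(b) ≥150 ft from school — fails.
(2): F OR F → false.
So Overall is not satisfied (T AND F).

No — denied.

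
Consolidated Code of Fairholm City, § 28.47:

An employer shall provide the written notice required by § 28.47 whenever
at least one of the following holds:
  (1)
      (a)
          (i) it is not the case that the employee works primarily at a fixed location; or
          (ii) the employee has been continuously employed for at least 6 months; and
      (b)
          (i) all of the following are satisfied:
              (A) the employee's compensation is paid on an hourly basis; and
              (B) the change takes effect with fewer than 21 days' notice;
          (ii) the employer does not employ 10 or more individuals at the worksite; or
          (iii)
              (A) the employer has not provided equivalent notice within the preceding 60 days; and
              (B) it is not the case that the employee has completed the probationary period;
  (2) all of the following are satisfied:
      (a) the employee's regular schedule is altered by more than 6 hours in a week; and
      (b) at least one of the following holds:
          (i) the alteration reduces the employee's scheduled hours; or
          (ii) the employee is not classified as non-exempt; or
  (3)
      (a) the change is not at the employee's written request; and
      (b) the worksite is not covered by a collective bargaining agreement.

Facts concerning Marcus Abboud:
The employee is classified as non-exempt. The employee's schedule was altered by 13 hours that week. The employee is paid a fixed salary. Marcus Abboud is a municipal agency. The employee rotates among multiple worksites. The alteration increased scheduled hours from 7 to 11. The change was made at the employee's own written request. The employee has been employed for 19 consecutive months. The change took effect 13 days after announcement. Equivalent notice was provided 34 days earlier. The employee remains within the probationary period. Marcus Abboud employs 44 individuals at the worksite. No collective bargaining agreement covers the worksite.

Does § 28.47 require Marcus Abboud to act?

(i) not (fixed location) — satisfied.
(ii) tenure ≥ 6 mo. — holds.
(a): T OR T → true.
(A) hourly-paid — not met.
(B) < 21 days' notice — met.
So (i) is not satisfied (F AND T).
(ii) not (≥ 10 at site) — not met.
(A) no recent notice — not met.
(B) not (past probation) — holds.
(iii): F AND T → false.
(b): F OR F OR F → false.
So (1) is not satisfied (T AND F).
(a) schedule shift > 6h — satisfied.
(i) hours reduced — fails.
(ii) not (non-exempt) — not met.
(b): F OR F → false.
(2) = T AND F = false.
(a) not employee-requested — fails.
(b) no CBA — holds.
(3): F AND T → false.
Overall = F OR F OR F = false.

No — not required.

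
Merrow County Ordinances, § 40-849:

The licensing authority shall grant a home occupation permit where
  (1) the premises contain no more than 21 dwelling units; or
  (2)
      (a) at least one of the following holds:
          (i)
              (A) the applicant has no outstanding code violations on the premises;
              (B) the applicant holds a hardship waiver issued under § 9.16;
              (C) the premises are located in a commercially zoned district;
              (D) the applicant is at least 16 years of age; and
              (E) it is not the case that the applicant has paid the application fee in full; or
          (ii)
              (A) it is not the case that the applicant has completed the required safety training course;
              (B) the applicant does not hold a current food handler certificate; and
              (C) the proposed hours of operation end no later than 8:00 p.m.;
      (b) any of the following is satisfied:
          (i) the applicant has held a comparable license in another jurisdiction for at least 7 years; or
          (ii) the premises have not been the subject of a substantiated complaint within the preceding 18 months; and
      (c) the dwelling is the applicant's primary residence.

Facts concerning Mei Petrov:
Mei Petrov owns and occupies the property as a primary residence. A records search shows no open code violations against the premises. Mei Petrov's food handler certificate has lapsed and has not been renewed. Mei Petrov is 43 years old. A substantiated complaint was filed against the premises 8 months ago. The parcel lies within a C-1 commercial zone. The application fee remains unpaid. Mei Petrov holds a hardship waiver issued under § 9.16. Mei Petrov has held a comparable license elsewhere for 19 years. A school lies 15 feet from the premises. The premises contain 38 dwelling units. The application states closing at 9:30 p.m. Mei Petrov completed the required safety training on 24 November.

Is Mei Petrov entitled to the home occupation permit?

Yes — granted.

(1) ≤ 21 units — fails.
(A) no code violations — met.
(B) hardship waiver — holds.
(C) commercially zoned — holds.
(D) age ≥ 16 — met.
(E) not (fee paid) — holds.
So (i) is satisfied (T AND T AND T AND T AND T).
(A) not (safety training) — not met.
(B) not (food handler cert.) — holds.
(C) closes by 8 p.m. — fails.
So (ii) is not satisfied (F AND T AND F).
(a) = T OR F = true.
(i) prior license ≥ 7 yr — met.
(ii) no complaint in 18 mo. — not satisfied.
(b): T OR F → true.
(c) primary residence — met.
(2) = T AND T AND T = true.
So Overall is satisfied (F OR T).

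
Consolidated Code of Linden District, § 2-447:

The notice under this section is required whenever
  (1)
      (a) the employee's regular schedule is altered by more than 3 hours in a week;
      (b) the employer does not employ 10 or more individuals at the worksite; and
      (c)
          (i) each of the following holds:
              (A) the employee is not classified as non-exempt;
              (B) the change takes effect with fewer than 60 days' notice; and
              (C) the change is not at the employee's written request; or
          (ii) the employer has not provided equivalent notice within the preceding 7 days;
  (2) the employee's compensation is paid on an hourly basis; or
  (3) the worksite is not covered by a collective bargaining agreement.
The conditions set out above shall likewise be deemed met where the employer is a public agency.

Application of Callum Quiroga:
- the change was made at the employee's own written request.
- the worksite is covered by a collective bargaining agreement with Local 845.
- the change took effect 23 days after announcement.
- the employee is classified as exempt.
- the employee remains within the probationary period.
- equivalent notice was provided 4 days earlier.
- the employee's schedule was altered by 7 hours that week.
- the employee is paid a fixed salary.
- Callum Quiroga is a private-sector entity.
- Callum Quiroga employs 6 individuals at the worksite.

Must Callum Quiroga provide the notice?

(a) schedule shift > 3h — met.
(b) not (≥ 10 at site) — met.
(A) not (non-exempt) — satisfied.
(B) < 60 days' notice — satisfied.
(C) not employee-requested — not met.
So (i) is not satisfied (T AND T AND F).
(ii) no recent notice — not satisfied.
(c): F OR F → false.
(1) = T AND T AND F = false.
(2) hourly-paid — not met.
(3) no CBA — not met.
Overall = F OR F OR F = false.
Exception (public agency) — not satisfied.
Result: main false OR exception false → false.

No — not required.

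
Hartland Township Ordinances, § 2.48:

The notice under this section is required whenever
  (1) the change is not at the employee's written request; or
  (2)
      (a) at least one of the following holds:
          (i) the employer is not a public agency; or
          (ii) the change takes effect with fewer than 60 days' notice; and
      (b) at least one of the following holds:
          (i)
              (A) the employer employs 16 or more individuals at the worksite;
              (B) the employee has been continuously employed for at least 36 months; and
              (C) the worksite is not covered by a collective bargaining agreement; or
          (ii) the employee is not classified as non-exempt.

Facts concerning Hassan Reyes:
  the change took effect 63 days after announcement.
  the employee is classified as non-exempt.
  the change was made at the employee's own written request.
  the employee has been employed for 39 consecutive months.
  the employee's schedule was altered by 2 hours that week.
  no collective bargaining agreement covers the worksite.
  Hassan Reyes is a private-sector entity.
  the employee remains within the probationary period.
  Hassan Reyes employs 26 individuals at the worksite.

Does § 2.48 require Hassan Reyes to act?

Yes — required.

(1) not employee-requested — not satisfied.
(i) not (public agency) — satisfied.
(ii) < 60 days' notice — not met.
(a) = T OR F = true.
(A) ≥ 16 at site — holds.
(B) tenure ≥ 36 mo. — holds.
(C) no CBA — holds.
So (i) is satisfied (T AND T AND T).
(ii) not (non-exempt) — not satisfied.
(b) = T OR F = true.
So (2) is satisfied (T AND T).
Overall: F OR T → true.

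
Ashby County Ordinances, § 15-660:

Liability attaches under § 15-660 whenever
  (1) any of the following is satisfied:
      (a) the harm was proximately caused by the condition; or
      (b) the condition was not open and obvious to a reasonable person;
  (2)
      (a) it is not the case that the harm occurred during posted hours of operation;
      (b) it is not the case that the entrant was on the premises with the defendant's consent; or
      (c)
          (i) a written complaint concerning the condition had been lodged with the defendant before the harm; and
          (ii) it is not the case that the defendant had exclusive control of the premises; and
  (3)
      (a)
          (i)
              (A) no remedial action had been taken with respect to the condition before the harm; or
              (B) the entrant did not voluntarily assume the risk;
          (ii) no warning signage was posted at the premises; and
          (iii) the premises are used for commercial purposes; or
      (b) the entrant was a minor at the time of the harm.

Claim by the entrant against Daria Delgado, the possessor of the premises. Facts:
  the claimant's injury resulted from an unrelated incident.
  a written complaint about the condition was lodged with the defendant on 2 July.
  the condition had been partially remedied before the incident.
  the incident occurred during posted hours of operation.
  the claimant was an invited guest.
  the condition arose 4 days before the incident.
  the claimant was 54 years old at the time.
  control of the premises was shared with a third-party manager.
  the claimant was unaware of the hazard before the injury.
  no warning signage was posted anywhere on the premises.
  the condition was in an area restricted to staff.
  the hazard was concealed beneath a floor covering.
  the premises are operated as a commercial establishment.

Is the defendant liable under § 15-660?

(a) proximate cause — not satisfied.
(b) not open/obvious — met.
(1): F OR T → true.
(a) not (during posted hours) — not met.
(b) not (consent to enter) — not met.
(i) complaint lodged — satisfied.
(ii) not (exclusive control) — met.
(c) = T AND T = true.
So (2) is satisfied (F OR F OR T).
(A) no remedial action — fails.
(B) no assumed risk — met.
(i): F OR T → true.
(ii) no signage posted — holds.
(iii) commercial use — met.
So (a) is satisfied (T AND T AND T).
(b) entrant a minor — not met.
So (3) is satisfied (T OR F).
Overall: T AND T AND T → true.

Yes — liable.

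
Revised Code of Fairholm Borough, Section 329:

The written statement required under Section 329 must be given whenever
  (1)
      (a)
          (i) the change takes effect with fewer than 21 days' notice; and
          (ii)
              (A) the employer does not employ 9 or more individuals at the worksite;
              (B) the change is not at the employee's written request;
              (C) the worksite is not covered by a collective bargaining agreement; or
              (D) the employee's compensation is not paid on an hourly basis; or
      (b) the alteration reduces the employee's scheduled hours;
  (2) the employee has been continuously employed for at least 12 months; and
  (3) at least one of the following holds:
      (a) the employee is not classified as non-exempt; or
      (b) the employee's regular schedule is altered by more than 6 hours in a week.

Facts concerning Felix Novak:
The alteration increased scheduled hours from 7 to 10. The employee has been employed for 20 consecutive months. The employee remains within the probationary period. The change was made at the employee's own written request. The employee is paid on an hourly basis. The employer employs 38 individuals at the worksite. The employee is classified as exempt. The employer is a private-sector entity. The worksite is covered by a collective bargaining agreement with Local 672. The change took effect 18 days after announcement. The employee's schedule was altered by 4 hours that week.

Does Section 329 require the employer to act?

No — not required.

(i) < 21 days' notice — satisfied.
(A) not (≥ 9 at site) — not met.
(B) not employee-requested — not met.
(C) no CBA — fails.
(D) not (hourly-paid) — fails.
(ii) = F OR F OR F OR F = false.
So (a) is not satisfied (T AND F).
(b) hours reduced — fails.
(1) = F OR F = false.
(2) tenure ≥ 12 mo. — met.
(a) not (non-exempt) — met.
(b) schedule shift > 6h — fails.
(3) = T OR F = true.
So Overall is not satisfied (F AND T AND T).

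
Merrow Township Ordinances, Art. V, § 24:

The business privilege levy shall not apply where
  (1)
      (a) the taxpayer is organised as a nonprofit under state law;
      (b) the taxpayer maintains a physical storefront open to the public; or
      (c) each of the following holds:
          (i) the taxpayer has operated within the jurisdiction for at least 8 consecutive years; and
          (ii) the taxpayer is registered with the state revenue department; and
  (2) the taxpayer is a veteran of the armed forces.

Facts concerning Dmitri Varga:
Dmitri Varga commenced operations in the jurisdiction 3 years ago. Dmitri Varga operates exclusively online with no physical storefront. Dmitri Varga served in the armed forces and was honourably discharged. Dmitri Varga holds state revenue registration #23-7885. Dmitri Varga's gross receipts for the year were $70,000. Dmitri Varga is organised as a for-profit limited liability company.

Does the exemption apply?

(a) nonprofit — not met.
(b) has storefront — not met.
(i) ≥ 8 yrs in jurisdiction — not met.
(ii) state-registered — met.
(c): F AND T → false.
(1): F OR F OR F → false.
(2) veteran — met.
So Overall is not satisfied (F AND T).

No — not exempt.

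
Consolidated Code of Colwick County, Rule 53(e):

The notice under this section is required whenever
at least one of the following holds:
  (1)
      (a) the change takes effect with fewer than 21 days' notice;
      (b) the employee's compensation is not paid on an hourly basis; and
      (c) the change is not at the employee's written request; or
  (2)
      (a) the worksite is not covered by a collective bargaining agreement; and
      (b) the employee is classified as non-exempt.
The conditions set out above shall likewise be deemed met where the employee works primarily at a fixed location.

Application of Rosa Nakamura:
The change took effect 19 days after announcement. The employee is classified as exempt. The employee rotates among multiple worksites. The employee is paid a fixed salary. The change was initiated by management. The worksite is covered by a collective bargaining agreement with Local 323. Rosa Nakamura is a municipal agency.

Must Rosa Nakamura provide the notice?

(a) < 21 days' notice — holds.
(b) not (hourly-paid) — holds.
(c) not employee-requested — satisfied.
(1) = T AND T AND T = true.
(a) no CBA — not met.
(b) non-exempt — fails.
(2): F AND F → false.
Overall: T OR F → true.
Exception (fixed location) — not satisfied.
Result: main true OR exception false → true.

Yes — required.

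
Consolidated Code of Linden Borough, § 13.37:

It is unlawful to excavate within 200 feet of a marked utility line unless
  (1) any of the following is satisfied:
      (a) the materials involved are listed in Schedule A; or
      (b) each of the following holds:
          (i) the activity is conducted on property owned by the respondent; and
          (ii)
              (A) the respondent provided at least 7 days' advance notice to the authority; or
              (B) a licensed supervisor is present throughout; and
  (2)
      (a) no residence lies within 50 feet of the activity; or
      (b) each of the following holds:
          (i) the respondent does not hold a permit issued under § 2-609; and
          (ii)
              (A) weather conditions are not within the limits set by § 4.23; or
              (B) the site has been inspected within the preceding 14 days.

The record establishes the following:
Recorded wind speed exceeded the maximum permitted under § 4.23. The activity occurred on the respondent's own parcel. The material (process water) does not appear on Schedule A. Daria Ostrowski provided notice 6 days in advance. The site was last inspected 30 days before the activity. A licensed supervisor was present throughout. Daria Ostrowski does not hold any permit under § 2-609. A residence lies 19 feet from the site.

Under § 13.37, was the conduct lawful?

Yes — lawful.

(a) Schedule A material — not satisfied.
(i) own property — satisfied.
(A) ≥7 days' notice — not met.
(B) supervisor present — holds.
(ii) = F OR T = true.
(b) = T AND T = true.
(1) = F OR T = true.
(a) no residence in 50 ft — not satisfied.
(i) not (holds permit) — satisfied.
(A) not (weather ok) — satisfied.
(B) site inspected — fails.
(ii): T OR F → true.
(b) = T AND T = true.
(2) = F OR T = true.
Overall: T AND T → true.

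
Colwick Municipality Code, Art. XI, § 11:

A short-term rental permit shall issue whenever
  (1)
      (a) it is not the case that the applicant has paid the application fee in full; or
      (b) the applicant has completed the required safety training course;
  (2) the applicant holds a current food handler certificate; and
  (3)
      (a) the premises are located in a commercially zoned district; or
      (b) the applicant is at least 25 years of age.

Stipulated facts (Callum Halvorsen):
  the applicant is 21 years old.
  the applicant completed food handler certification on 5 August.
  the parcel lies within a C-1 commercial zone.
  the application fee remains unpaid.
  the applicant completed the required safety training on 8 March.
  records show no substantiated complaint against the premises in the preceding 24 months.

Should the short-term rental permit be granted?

Yes — granted.

(a) not (fee paid) — met.
(b) safety training — met.
(1): T OR T → true.
(2) food handler cert. — met.
(a) commercially zoned — satisfied.
(b) age ≥ 25 — not met.
(3) = T OR F = true.
So Overall is satisfied (T AND T AND T).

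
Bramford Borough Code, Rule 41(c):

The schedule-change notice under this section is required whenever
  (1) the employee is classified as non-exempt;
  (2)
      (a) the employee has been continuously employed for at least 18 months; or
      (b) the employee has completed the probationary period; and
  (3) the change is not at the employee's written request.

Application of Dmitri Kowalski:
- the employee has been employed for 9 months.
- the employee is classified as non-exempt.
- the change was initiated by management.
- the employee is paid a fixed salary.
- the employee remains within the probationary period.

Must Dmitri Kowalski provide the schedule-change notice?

(1) non-exempt — satisfied.
(a) tenure ≥ 18 mo. — not satisfied.
(b) past probation — fails.
So (2) is not satisfied (F OR F).
(3) not employee-requested — satisfied.
Overall: T AND F AND T → false.

No — not required.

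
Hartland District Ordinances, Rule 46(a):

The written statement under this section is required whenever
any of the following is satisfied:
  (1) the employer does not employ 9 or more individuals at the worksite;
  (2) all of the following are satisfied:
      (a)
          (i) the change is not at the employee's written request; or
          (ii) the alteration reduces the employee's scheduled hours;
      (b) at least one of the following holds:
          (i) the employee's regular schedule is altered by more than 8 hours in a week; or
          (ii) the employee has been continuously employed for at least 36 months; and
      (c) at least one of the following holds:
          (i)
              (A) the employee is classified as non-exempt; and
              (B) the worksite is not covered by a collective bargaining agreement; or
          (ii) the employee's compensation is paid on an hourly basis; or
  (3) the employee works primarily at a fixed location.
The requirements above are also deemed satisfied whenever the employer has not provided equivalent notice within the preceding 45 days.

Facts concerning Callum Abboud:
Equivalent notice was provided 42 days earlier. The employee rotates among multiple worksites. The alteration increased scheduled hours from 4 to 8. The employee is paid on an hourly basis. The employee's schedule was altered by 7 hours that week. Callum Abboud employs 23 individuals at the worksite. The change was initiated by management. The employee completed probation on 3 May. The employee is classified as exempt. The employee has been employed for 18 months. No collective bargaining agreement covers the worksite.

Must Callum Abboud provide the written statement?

No — not required.

(1) not (≥ 9 at site) — not satisfied.
(i) not employee-requested — met.
(ii) hours reduced — not met.
(a) = T OR F = true.
(i) schedule shift > 8h — not satisfied.
(ii) tenure ≥ 36 mo. — fails.
(b) = F OR F = false.
(A) non-exempt — not met.
(B) no CBA — holds.
So (i) is not satisfied (F AND T).
(ii) hourly-paid — holds.
(c): F OR T → true.
(2) = T AND F AND T = false.
(3) fixed location — not met.
Overall = F OR F OR F = false.
Exception (no recent notice) — not satisfied.
Result: main false OR exception false → false.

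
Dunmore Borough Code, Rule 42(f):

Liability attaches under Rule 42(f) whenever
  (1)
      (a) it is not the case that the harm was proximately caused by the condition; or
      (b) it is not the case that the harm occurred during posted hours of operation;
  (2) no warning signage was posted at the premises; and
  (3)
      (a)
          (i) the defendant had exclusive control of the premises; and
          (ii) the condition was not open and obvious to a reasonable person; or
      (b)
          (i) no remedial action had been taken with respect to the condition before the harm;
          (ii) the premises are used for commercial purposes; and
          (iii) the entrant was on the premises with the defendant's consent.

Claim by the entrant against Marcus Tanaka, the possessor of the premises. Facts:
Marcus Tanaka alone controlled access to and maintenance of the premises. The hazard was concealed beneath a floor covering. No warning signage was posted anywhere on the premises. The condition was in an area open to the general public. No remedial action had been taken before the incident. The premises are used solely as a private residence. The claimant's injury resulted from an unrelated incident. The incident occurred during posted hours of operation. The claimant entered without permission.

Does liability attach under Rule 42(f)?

(a) not (proximate cause) — met.
(b) not (during posted hours) — not satisfied.
(1): T OR F → true.
(2) no signage posted — satisfied.
(i) exclusive control — satisfied.
(ii) not open/obvious — holds.
(a): T AND T → true.
(i) no remedial action — met.
(ii) commercial use — not satisfied.
(iii) consent to enter — not met.
So (b) is not satisfied (T AND F AND F).
(3) = T OR F = true.
Overall = T AND T AND T = true.

Yes — liable.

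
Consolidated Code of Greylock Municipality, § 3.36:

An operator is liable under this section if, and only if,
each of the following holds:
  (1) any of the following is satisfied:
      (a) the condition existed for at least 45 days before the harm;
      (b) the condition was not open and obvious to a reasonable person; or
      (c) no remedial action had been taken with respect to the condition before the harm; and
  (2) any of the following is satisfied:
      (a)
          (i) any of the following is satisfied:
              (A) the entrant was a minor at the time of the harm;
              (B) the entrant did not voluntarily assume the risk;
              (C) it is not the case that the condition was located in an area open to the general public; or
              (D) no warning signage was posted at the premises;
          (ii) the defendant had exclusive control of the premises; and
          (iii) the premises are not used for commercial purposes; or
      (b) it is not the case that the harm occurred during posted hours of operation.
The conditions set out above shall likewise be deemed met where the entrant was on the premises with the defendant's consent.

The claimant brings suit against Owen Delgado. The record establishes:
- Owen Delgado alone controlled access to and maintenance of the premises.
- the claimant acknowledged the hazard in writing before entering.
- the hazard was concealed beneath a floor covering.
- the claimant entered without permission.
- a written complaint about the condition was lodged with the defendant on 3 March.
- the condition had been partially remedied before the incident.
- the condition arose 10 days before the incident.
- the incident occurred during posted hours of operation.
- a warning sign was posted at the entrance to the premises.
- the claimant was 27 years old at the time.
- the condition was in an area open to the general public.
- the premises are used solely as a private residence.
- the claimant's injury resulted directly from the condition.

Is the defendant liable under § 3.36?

No — not liable.

(a) condition ≥45 days old — not met.
(b) not open/obvious — satisfied.
(c) no remedial action — not satisfied.
(1): F OR T OR F → true.
(A) entrant a minor — fails.
(B) no assumed risk — not satisfied.
(C) not (public area) — fails.
(D) no signage posted — fails.
(i): F OR F OR F OR F → false.
(ii) exclusive control — satisfied.
(iii) not (commercial use) — holds.
(a): F AND T AND T → false.
(b) not (during posted hours) — not satisfied.
(2) = F OR F = false.
Overall: T AND F → false.
Exception (consent to enter) — not satisfied.
Result: main false OR exception false → false.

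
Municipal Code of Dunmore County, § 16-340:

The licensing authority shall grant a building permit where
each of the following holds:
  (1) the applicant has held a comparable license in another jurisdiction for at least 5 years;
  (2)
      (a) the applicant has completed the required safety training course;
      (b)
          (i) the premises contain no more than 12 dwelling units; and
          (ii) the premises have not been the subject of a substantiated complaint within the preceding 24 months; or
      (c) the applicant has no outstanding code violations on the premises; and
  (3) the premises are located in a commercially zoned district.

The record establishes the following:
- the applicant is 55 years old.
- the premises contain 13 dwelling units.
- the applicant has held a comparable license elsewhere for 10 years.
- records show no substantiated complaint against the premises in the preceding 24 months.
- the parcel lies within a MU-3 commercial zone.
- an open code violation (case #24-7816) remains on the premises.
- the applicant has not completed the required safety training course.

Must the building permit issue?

(1) prior license ≥ 5 yr — satisfied.
(a) safety training — not satisfied.
(i) ≤ 12 units — fails.
(ii) no complaint in 24 mo. — holds.
So (b) is not satisfied (F AND T).
(c) no code violations — fails.
(2): F OR F OR F → false.
(3) commercially zoned — holds.
Overall = T AND F AND T = false.

No — denied.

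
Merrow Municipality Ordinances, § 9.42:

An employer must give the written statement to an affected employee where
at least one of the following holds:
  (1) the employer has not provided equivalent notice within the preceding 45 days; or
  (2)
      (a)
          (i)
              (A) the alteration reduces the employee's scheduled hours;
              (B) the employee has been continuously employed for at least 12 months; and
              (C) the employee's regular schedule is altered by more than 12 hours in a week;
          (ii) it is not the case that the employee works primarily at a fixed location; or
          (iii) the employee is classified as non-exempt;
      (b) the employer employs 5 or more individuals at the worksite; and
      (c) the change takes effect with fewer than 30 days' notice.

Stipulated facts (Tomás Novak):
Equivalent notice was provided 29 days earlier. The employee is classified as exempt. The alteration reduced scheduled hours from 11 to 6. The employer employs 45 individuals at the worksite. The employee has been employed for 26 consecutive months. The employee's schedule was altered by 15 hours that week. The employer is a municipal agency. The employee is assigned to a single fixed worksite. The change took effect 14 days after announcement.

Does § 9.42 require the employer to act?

Yes — required.

(1) no recent notice — not met.
(A) hours reduced — holds.
(B) tenure ≥ 12 mo. — holds.
(C) schedule shift > 12h — met.
(i): T AND T AND T → true.
(ii) not (fixed location) — not satisfied.
(iii) non-exempt — fails.
So (a) is satisfied (T OR F OR F).
(b) ≥ 5 at site — met.
(c) < 30 days' notice — met.
(2) = T AND T AND T = true.
So Overall is satisfied (F OR T).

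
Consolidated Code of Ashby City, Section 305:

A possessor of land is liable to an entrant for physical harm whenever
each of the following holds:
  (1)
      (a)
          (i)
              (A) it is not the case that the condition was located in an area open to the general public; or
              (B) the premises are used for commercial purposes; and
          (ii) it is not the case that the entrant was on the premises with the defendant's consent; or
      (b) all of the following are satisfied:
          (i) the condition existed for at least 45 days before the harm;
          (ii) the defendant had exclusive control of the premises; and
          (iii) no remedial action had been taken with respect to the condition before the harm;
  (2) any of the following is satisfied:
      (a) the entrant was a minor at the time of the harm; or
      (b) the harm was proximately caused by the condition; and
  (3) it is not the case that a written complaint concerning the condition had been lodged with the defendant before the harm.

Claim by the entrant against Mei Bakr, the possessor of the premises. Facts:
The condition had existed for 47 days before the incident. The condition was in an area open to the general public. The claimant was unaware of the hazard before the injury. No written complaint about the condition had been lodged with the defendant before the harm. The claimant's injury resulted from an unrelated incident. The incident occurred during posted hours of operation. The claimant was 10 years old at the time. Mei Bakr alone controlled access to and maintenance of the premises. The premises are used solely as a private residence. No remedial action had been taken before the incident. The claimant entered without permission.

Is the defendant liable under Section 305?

Yes — liable.

(A) not (public area) — fails.
(B) commercial use — fails.
(i) = F OR F = false.
(ii) not (consent to enter) — met.
So (a) is not satisfied (F AND T).
(i) condition ≥45 days old — met.
(ii) exclusive control — met.
(iii) no remedial action — met.
(b) = T AND T AND T = true.
(1) = F OR T = true.
(a) entrant a minor — met.
(b) proximate cause — not satisfied.
(2) = T OR F = true.
(3) not (complaint lodged) — met.
Overall: T AND T AND T → true.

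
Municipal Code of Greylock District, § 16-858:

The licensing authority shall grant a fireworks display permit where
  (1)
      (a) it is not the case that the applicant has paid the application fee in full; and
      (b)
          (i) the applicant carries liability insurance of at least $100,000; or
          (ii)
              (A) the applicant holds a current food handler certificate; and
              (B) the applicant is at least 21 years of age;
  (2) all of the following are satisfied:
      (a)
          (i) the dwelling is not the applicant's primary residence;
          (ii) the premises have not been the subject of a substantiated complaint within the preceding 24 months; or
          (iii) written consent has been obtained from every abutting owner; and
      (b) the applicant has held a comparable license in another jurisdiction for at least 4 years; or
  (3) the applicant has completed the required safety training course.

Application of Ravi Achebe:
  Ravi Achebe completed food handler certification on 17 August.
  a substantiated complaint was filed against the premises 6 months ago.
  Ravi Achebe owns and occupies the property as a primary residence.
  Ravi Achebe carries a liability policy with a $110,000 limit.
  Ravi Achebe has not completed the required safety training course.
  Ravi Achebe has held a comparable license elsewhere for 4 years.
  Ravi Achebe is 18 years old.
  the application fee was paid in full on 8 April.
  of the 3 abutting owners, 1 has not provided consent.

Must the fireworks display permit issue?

No — denied.

(a) not (fee paid) — fails.
(i) insurance ≥ $100,000 — met.
(A) food handler cert. — holds.
(B) age ≥ 21 — fails.
(ii) = T AND F = false.
So (b) is satisfied (T OR F).
(1): F AND T → false.
(i) not (primary residence) — not satisfied.
(ii) no complaint in 24 mo. — not met.
(iii) all abutters consent — fails.
So (a) is not satisfied (F OR F OR F).
(b) prior license ≥ 4 yr — holds.
(2): F AND T → false.
(3) safety training — not met.
So Overall is not satisfied (F OR F OR F).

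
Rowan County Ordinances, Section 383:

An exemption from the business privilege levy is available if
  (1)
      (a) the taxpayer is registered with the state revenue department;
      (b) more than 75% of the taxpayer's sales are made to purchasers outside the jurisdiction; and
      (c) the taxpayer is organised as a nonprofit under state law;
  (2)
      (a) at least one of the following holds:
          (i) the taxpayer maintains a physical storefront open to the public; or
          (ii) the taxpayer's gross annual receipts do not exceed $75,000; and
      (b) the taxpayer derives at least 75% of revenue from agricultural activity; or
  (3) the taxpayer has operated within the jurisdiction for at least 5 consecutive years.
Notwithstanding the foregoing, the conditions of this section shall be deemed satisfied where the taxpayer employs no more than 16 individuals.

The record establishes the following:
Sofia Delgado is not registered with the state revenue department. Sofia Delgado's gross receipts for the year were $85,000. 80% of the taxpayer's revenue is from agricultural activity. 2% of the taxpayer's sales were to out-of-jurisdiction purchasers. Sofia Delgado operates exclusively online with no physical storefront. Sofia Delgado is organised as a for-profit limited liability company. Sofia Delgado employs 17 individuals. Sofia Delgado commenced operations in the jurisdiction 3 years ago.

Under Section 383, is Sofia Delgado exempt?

No — not exempt.

(a) state-registered — not satisfied.
(b) >75% out-of-jur. sales — not met.
(c) nonprofit — fails.
(1): F AND F AND F → false.
(i) has storefront — fails.
(ii) receipts ≤ $75,000 — fails.
(a): F OR F → false.
(b) ≥75% agricultural — met.
So (2) is not satisfied (F AND T).
(3) ≥ 5 yrs in jurisdiction — fails.
So Overall is not satisfied (F OR F OR F).
Exception (≤ 16 employees) — not satisfied.
Result: main false OR exception false → false.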